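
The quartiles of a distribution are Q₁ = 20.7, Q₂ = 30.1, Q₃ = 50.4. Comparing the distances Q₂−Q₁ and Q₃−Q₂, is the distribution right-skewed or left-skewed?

Q₂ − Q₁ = 9.4;  Q₃ − Q₂ = 20.3
Q₃ − Q₂ > Q₂ − Q₁ ⇒ the upper half is more spread out ⇒ right-skewed.

right-skewed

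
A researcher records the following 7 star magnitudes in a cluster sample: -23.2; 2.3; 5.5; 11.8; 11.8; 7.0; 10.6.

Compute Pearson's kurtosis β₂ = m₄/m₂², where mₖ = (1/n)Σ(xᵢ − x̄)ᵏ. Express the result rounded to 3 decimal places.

x̄ = 3.6857
Σ(xᵢ − x̄)² = 918.5286 ⇒ m₂ = 131.21837
Σ(xᵢ − x̄)⁴ = 533590.9905 ⇒ m₄ = 76227.28436
m₂² = 17218.25993
β₂ = m₄/m₂² = 76227.28436 / 17218.25993 ≈ 4.427

4.427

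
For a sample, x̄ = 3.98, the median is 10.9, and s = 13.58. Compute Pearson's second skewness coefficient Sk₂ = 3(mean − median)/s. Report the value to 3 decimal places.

-1.529

Sk₂ = 3(3.98 − 10.9) / 13.58 = 3 × -6.9200 / 13.58
    = -20.7600 / 13.58 ≈ -1.529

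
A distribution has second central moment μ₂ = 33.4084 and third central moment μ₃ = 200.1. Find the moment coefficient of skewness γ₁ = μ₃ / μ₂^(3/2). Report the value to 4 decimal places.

σ = √μ₂ = √33.4084 = 5.78000
σ³ = μ₂^(3/2) = 193.10055
γ₁ = μ₃/σ³ = 200.1 / 193.10055 ≈ 1.0362

1.0362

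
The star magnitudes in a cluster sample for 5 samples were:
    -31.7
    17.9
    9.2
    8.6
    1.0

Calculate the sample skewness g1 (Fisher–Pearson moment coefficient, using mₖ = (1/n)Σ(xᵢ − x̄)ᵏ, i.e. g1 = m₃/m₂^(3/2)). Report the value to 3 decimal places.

x̄ = (-31.7 + 17.9 + 9.2 + 8.6 + 1.0) / 5 = 1.0000
deviations (xᵢ − x̄): -32.7000, 16.9000, 8.2000, 7.6000, 0.0000
Σ(xᵢ − x̄)² = 1479.9000 ⇒ m₂ = 1479.9000/5 = 295.98000
Σ(xᵢ − x̄)³ = -29148.6300 ⇒ m₃ = -29148.6300/5 = -5829.72600
m₂^(3/2) = 295.98000^(1.5) = 5092.06043
g1 = m₃ / m₂^(3/2) = -5829.72600 / 5092.06043 ≈ -1.145

-1.145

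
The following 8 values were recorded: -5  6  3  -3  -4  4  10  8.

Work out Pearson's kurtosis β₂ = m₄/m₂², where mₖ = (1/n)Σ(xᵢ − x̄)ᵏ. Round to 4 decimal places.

x̄ = 2.3750
Σ(xᵢ − x̄)² = 229.8750 ⇒ m₂ = 28.73438
Σ(xᵢ − x̄)⁴ = 10005.9316 ⇒ m₄ = 1250.74146
m₂² = 825.66431
β₂ = m₄/m₂² = 1250.74146 / 825.66431 ≈ 1.5148

1.5148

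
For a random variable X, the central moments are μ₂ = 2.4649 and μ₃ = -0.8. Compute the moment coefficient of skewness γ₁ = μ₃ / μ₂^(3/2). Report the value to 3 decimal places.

σ = √μ₂ = √2.4649 = 1.57000
σ³ = μ₂^(3/2) = 3.86989
γ₁ = μ₃/σ³ = -0.8 / 3.86989 ≈ -0.207

-0.207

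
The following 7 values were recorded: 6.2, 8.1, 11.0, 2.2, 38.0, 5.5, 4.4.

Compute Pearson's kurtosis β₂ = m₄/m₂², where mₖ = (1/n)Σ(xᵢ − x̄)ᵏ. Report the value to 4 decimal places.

x̄ = 10.7714
Σ(xᵢ − x̄)² = 911.3343 ⇒ m₂ = 130.19061
Σ(xᵢ − x̄)⁴ = 557972.2387 ⇒ m₄ = 79710.31982
m₂² = 16949.59552
β₂ = m₄/m₂² = 79710.31982 / 16949.59552 ≈ 4.7028

4.7028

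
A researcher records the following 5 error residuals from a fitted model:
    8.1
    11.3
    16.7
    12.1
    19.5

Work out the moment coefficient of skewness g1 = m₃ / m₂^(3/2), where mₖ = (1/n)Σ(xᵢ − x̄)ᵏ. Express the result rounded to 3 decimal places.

x̄ = (8.1 + 11.3 + 16.7 + 12.1 + 19.5) / 5 = 13.5400
deviations (xᵢ − x̄): -5.4400, -2.2400, 3.1600, -1.4400, 5.9600
Σ(xᵢ − x̄)² = 82.1920 ⇒ m₂ = 82.1920/5 = 16.43840
Σ(xᵢ − x̄)³ = 68.0486 ⇒ m₃ = 68.0486/5 = 13.60973
m₂^(3/2) = 16.43840^(1.5) = 66.64834
g1 = m₃ / m₂^(3/2) = 13.60973 / 66.64834 ≈ 0.204

0.204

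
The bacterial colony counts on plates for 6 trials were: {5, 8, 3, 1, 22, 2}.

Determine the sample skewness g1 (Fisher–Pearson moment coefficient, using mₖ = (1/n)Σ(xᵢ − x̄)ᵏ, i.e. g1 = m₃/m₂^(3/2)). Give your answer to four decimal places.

1.4203

x̄ = (5 + 8 + 3 + 1 + 22 + 2) / 6 = 6.8333
deviations (xᵢ − x̄): -1.8333, 1.1667, -3.8333, -5.8333, 15.1667, -4.8333
Σ(xᵢ − x̄)² = 306.8333 ⇒ m₂ = 306.8333/6 = 51.13889
Σ(xᵢ − x̄)³ = 3116.4444 ⇒ m₃ = 3116.4444/6 = 519.40741
m₂^(3/2) = 51.13889^(1.5) = 365.70166
g1 = m₃ / m₂^(3/2) = 519.40741 / 365.70166 ≈ 1.4203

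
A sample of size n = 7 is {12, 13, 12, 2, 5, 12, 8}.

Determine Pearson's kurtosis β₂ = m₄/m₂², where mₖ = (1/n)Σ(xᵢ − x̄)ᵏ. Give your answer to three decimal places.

x̄ = 9.1429
Σ(xᵢ − x̄)² = 108.8571 ⇒ m₂ = 15.55102
Σ(xᵢ − x̄)⁴ = 3320.6239 ⇒ m₄ = 474.37484
m₂² = 241.83424
β₂ = m₄/m₂² = 474.37484 / 241.83424 ≈ 1.962

1.962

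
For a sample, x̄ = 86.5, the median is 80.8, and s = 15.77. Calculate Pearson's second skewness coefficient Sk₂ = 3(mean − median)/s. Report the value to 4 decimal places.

Sk₂ = 3(86.5 − 80.8) / 15.77 = 3 × 5.7000 / 15.77
    = 17.1000 / 15.77 ≈ 1.0843

1.0843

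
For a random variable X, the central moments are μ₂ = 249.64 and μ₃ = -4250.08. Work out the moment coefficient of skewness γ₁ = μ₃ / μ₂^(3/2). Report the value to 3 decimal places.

σ = √μ₂ = √249.64 = 15.80000
σ³ = μ₂^(3/2) = 3944.31200
γ₁ = μ₃/σ³ = -4250.08 / 3944.31200 ≈ -1.078

-1.078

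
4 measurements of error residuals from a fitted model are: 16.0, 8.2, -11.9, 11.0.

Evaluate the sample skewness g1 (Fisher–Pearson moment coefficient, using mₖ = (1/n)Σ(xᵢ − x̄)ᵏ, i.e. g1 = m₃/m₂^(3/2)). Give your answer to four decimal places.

-0.9138

x̄ = (16.0 + 8.2 - 11.9 + 11.0) / 4 = 5.8250
deviations (xᵢ − x̄): 10.1750, 2.3750, -17.7250, 5.1750
Σ(xᵢ − x̄)² = 450.1275 ⇒ m₂ = 450.1275/4 = 112.53188
Σ(xᵢ − x̄)³ = -4363.3526 ⇒ m₃ = -4363.3526/4 = -1090.83816
m₂^(3/2) = 112.53188^(1.5) = 1193.74986
g1 = m₃ / m₂^(3/2) = -1090.83816 / 1193.74986 ≈ -0.9138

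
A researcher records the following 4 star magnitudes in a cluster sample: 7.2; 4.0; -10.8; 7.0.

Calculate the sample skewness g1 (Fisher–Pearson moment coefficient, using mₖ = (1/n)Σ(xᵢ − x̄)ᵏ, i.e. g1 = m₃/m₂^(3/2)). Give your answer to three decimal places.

-1.059

x̄ = (7.2 + 4.0 - 10.8 + 7.0) / 4 = 1.8500
deviations (xᵢ − x̄): 5.3500, 2.1500, -12.6500, 5.1500
Σ(xᵢ − x̄)² = 219.7900 ⇒ m₂ = 219.7900/4 = 54.94750
Σ(xᵢ − x̄)³ = -1724.6250 ⇒ m₃ = -1724.6250/4 = -431.15625
m₂^(3/2) = 54.94750^(1.5) = 407.30703
g1 = m₃ / m₂^(3/2) = -431.15625 / 407.30703 ≈ -1.059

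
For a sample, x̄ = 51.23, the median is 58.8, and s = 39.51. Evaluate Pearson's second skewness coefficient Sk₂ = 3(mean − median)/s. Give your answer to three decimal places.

-0.575

Sk₂ = 3(51.23 − 58.8) / 39.51 = 3 × -7.5700 / 39.51
    = -22.7100 / 39.51 ≈ -0.575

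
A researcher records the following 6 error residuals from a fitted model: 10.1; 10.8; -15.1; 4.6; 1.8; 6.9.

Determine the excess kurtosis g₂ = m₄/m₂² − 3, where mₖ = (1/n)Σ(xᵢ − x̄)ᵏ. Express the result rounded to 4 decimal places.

0.3656

x̄ = 3.1833
Σ(xᵢ − x̄)² = 457.8683 ⇒ m₂ = 76.31139
Σ(xᵢ − x̄)⁴ = 117596.0809 ⇒ m₄ = 19599.34682
m₂² = 5823.42807
g₂ = m₄/m₂² − 3 = 3.36560 − 3 ≈ 0.3656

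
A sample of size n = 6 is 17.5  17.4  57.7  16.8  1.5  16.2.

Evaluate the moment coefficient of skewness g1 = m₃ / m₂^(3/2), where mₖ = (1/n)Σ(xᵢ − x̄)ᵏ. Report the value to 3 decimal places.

1.315

x̄ = (17.5 + 17.4 + 57.7 + 16.8 + 1.5 + 16.2) / 6 = 21.1833
deviations (xᵢ − x̄): -3.6833, -3.7833, 36.5167, -4.3833, -19.6833, -4.9833
Σ(xᵢ − x̄)² = 1792.8283 ⇒ m₂ = 1792.8283/6 = 298.80472
Σ(xᵢ − x̄)³ = 40755.6844 ⇒ m₃ = 40755.6844/6 = 6792.61407
m₂^(3/2) = 298.80472^(1.5) = 5165.12915
g1 = m₃ / m₂^(3/2) = 6792.61407 / 5165.12915 ≈ 1.315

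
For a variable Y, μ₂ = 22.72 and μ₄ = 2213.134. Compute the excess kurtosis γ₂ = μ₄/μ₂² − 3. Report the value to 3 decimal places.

μ₂² = 22.72² = 516.19840
μ₄/μ₂² = 2213.134 / 516.19840 = 4.28737
γ₂ = 4.28737 − 3 ≈ 1.287

1.287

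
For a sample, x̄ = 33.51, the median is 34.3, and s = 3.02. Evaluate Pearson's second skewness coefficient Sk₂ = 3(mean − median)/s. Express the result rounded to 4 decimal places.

-0.7848

Sk₂ = 3(33.51 − 34.3) / 3.02 = 3 × -0.7900 / 3.02
    = -2.3700 / 3.02 ≈ -0.7848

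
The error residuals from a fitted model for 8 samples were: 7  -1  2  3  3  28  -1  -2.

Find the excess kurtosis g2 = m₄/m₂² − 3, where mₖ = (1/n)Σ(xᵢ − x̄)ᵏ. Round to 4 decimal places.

x̄ = 4.8750
Σ(xᵢ − x̄)² = 670.8750 ⇒ m₂ = 83.85938
Σ(xᵢ − x̄)⁴ = 290704.4004 ⇒ m₄ = 36338.05005
m₂² = 7032.39478
g2 = m₄/m₂² − 3 = 5.16724 − 3 ≈ 2.1672

2.1672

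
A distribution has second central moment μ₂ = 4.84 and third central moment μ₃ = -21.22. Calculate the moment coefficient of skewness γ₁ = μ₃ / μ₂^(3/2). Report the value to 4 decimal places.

σ = √μ₂ = √4.84 = 2.20000
σ³ = μ₂^(3/2) = 10.64800
γ₁ = μ₃/σ³ = -21.22 / 10.64800 ≈ -1.9929

-1.9929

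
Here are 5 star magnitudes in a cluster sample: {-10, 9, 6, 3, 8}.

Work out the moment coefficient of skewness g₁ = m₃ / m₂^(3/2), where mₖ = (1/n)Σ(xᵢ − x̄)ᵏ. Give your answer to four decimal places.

-1.1951

x̄ = (-10 + 9 + 6 + 3 + 8) / 5 = 3.2000
deviations (xᵢ − x̄): -13.2000, 5.8000, 2.8000, -0.2000, 4.8000
Σ(xᵢ − x̄)² = 238.8000 ⇒ m₂ = 238.8000/5 = 47.76000
Σ(xᵢ − x̄)³ = -1972.3200 ⇒ m₃ = -1972.3200/5 = -394.46400
m₂^(3/2) = 47.76000^(1.5) = 330.06272
g₁ = m₃ / m₂^(3/2) = -394.46400 / 330.06272 ≈ -1.1951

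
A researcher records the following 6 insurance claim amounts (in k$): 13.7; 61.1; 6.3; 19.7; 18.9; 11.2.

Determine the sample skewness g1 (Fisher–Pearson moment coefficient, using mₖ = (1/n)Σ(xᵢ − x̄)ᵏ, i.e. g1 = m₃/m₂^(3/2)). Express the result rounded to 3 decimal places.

x̄ = (13.7 + 61.1 + 6.3 + 19.7 + 18.9 + 11.2) / 6 = 21.8167
deviations (xᵢ − x̄): -8.1167, 39.2833, -15.5167, -2.1167, -2.9167, -10.6167
Σ(xᵢ − x̄)² = 1975.5283 ⇒ m₂ = 1975.5283/6 = 329.25472
Σ(xᵢ − x̄)³ = 55119.6986 ⇒ m₃ = 55119.6986/6 = 9186.61643
m₂^(3/2) = 329.25472^(1.5) = 5974.45121
g1 = m₃ / m₂^(3/2) = 9186.61643 / 5974.45121 ≈ 1.538

1.538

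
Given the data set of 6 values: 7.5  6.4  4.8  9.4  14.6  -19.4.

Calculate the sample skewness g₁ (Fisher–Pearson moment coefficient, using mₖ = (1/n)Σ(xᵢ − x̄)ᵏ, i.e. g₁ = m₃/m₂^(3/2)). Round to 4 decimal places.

-1.4521

x̄ = (7.5 + 6.4 + 4.8 + 9.4 + 14.6 - 19.4) / 6 = 3.8833
deviations (xᵢ − x̄): 3.6167, 2.5167, 0.9167, 5.5167, 10.7167, -23.2833
Σ(xᵢ − x̄)² = 707.6483 ⇒ m₂ = 707.6483/6 = 117.94139
Σ(xᵢ − x̄)³ = -11159.5266 ⇒ m₃ = -11159.5266/6 = -1859.92109
m₂^(3/2) = 117.94139^(1.5) = 1280.85320
g₁ = m₃ / m₂^(3/2) = -1859.92109 / 1280.85320 ≈ -1.4521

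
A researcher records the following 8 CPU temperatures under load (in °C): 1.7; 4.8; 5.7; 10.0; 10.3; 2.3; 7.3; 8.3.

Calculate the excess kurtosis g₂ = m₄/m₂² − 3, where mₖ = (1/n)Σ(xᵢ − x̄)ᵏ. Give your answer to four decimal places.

x̄ = 6.3000
Σ(xᵢ − x̄)² = 74.4600 ⇒ m₂ = 9.30750
Σ(xᵢ − x̄)⁴ = 1169.3538 ⇒ m₄ = 146.16923
m₂² = 86.62956
g₂ = m₄/m₂² − 3 = 1.68729 − 3 ≈ -1.3127

-1.3127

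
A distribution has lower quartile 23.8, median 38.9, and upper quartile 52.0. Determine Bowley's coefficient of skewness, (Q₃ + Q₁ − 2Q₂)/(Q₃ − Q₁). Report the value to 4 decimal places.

-0.0709

numerator: Q₃ + Q₁ − 2Q₂ = 52.0 + 23.8 − 2×38.9 = -2.0000
denominator: Q₃ − Q₁ = 52.0 − 23.8 = 28.2000
Bowley skewness = -2.0000 / 28.2000 ≈ -0.0709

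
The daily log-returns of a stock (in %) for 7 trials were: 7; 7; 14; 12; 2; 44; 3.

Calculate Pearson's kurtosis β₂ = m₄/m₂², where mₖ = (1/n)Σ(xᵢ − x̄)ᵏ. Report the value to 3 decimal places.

4.363

x̄ = 12.7143
Σ(xᵢ − x̄)² = 1255.4286 ⇒ m₂ = 179.34694
Σ(xᵢ − x̄)⁴ = 982260.1866 ⇒ m₄ = 140322.88380
m₂² = 32165.32445
β₂ = m₄/m₂² = 140322.88380 / 32165.32445 ≈ 4.363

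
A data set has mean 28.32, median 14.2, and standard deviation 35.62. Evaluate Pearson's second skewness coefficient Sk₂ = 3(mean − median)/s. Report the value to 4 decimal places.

Sk₂ = 3(28.32 − 14.2) / 35.62 = 3 × 14.1200 / 35.62
    = 42.3600 / 35.62 ≈ 1.1892

1.1892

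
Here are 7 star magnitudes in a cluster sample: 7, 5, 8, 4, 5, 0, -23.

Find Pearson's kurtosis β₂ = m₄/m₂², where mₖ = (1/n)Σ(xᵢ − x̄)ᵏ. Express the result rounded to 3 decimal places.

x̄ = 0.8571
Σ(xᵢ − x̄)² = 702.8571 ⇒ m₂ = 100.40816
Σ(xᵢ − x̄)⁴ = 328661.0729 ⇒ m₄ = 46951.58184
m₂² = 10081.79925
β₂ = m₄/m₂² = 46951.58184 / 10081.79925 ≈ 4.657

4.657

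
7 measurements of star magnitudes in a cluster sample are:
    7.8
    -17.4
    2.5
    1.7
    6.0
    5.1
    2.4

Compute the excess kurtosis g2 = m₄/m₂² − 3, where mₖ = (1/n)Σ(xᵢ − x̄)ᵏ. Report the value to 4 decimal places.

x̄ = 1.1571
Σ(xᵢ − x̄)² = 431.1371 ⇒ m₂ = 61.59102
Σ(xᵢ − x̄)⁴ = 121333.7132 ⇒ m₄ = 17333.38760
m₂² = 3793.45379
g2 = m₄/m₂² − 3 = 4.56929 − 3 ≈ 1.5693

1.5693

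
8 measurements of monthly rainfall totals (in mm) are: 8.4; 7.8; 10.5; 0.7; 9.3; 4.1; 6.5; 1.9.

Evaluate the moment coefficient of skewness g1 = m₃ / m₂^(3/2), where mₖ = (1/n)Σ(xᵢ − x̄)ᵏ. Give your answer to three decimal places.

-0.399

x̄ = (8.4 + 7.8 + 10.5 + 0.7 + 9.3 + 4.1 + 6.5 + 1.9) / 8 = 6.1500
deviations (xᵢ − x̄): 2.2500, 1.6500, 4.3500, -5.4500, 3.1500, -2.0500, 0.3500, -4.2500
Σ(xᵢ − x̄)² = 88.7200 ⇒ m₂ = 88.7200/8 = 11.09000
Σ(xᵢ − x̄)³ = -117.7650 ⇒ m₃ = -117.7650/8 = -14.72063
m₂^(3/2) = 11.09000^(1.5) = 36.93153
g1 = m₃ / m₂^(3/2) = -14.72063 / 36.93153 ≈ -0.399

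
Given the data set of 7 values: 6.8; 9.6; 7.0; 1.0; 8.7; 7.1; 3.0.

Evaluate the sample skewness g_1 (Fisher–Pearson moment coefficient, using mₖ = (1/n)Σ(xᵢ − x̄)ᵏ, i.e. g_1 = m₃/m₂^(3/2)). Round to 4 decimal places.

x̄ = (6.8 + 9.6 + 7.0 + 1.0 + 8.7 + 7.1 + 3.0) / 7 = 6.1714
deviations (xᵢ − x̄): 0.6286, 3.4286, 0.8286, -5.1714, 2.5286, 0.9286, -3.1714
Σ(xᵢ − x̄)² = 56.8943 ⇒ m₂ = 56.8943/7 = 8.12776
Σ(xᵢ − x̄)³ = -112.1132 ⇒ m₃ = -112.1132/7 = -16.01617
m₂^(3/2) = 8.12776^(1.5) = 23.17159
g_1 = m₃ / m₂^(3/2) = -16.01617 / 23.17159 ≈ -0.6912

-0.6912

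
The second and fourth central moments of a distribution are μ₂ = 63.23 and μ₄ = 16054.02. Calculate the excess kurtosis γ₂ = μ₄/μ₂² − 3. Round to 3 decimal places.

μ₂² = 63.23² = 3998.03290
μ₄/μ₂² = 16054.02 / 3998.03290 = 4.01548
γ₂ = 4.01548 − 3 ≈ 1.015

1.015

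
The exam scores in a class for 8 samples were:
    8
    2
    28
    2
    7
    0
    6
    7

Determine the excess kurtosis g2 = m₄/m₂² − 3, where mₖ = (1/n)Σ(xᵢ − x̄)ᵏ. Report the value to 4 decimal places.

x̄ = 7.5000
Σ(xᵢ − x̄)² = 540.0000 ⇒ m₂ = 67.50000
Σ(xᵢ − x̄)⁴ = 181609.5000 ⇒ m₄ = 22701.18750
m₂² = 4556.25000
g2 = m₄/m₂² − 3 = 4.98243 − 3 ≈ 1.9824

1.9824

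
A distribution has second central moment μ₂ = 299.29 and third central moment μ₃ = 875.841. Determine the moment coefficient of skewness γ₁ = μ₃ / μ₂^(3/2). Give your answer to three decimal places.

0.169

σ = √μ₂ = √299.29 = 17.30000
σ³ = μ₂^(3/2) = 5177.71700
γ₁ = μ₃/σ³ = 875.841 / 5177.71700 ≈ 0.169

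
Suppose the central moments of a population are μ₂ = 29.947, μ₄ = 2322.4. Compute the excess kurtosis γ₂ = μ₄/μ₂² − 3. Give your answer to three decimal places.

μ₂² = 29.947² = 896.82281
μ₄/μ₂² = 2322.4 / 896.82281 = 2.58959
γ₂ = 2.58959 − 3 ≈ -0.410

-0.410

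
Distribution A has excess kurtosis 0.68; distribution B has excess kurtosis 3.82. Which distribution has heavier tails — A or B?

Higher excess kurtosis ⇒ heavier tails relative to the normal distribution.
0.68 vs 3.82: the larger is 3.82, so B has heavier tails.

B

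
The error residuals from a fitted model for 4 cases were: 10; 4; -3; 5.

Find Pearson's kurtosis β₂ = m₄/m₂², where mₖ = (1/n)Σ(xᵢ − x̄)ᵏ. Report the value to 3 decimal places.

x̄ = 4.0000
Σ(xᵢ − x̄)² = 86.0000 ⇒ m₂ = 21.50000
Σ(xᵢ − x̄)⁴ = 3698.0000 ⇒ m₄ = 924.50000
m₂² = 462.25000
β₂ = m₄/m₂² = 924.50000 / 462.25000 ≈ 2.000

2.000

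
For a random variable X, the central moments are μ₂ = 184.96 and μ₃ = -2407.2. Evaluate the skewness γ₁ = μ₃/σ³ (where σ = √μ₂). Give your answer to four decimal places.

σ = √μ₂ = √184.96 = 13.60000
σ³ = μ₂^(3/2) = 2515.45600
γ₁ = μ₃/σ³ = -2407.2 / 2515.45600 ≈ -0.9570

-0.9570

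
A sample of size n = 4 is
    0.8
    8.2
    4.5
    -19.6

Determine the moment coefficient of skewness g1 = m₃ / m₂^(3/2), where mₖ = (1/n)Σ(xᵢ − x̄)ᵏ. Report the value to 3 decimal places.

x̄ = (0.8 + 8.2 + 4.5 - 19.6) / 4 = -1.5250
deviations (xᵢ − x̄): 2.3250, 9.7250, 6.0250, -18.0750
Σ(xᵢ − x̄)² = 462.9875 ⇒ m₂ = 462.9875/4 = 115.74688
Σ(xᵢ − x̄)³ = -4754.1769 ⇒ m₃ = -4754.1769/4 = -1188.54422
m₂^(3/2) = 115.74688^(1.5) = 1245.27111
g1 = m₃ / m₂^(3/2) = -1188.54422 / 1245.27111 ≈ -0.954

-0.954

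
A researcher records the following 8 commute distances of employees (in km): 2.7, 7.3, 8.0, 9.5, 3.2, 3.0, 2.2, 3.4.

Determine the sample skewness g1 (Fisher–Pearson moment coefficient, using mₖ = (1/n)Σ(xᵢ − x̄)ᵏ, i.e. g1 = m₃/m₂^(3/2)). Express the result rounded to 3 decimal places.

0.607

x̄ = (2.7 + 7.3 + 8.0 + 9.5 + 3.2 + 3.0 + 2.2 + 3.4) / 8 = 4.9125
deviations (xᵢ − x̄): -2.2125, 2.3875, 3.0875, 4.5875, -1.7125, -1.9125, -2.7125, -1.5125
Σ(xᵢ − x̄)² = 57.4088 ⇒ m₂ = 57.4088/8 = 7.17609
Σ(xᵢ − x̄)³ = 93.3202 ⇒ m₃ = 93.3202/8 = 11.66502
m₂^(3/2) = 7.17609^(1.5) = 19.22349
g1 = m₃ / m₂^(3/2) = 11.66502 / 19.22349 ≈ 0.607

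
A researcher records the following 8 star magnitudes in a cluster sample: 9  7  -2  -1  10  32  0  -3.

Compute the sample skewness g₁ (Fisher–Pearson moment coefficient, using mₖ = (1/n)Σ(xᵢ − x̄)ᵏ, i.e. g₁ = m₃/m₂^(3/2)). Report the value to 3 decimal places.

1.443

x̄ = (9 + 7 - 2 - 1 + 10 + 32 + 0 - 3) / 8 = 6.5000
deviations (xᵢ − x̄): 2.5000, 0.5000, -8.5000, -7.5000, 3.5000, 25.5000, -6.5000, -9.5000
Σ(xᵢ − x̄)² = 930.0000 ⇒ m₂ = 930.0000/8 = 116.25000
Σ(xᵢ − x̄)³ = 14472.0000 ⇒ m₃ = 14472.0000/8 = 1809.00000
m₂^(3/2) = 116.25000^(1.5) = 1253.39928
g₁ = m₃ / m₂^(3/2) = 1809.00000 / 1253.39928 ≈ 1.443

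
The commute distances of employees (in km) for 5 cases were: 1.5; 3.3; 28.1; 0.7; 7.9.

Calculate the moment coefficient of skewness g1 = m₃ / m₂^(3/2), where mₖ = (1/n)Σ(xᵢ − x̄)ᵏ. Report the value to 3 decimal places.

1.294

x̄ = (1.5 + 3.3 + 28.1 + 0.7 + 7.9) / 5 = 8.3000
deviations (xᵢ − x̄): -6.8000, -5.0000, 19.8000, -7.6000, -0.4000
Σ(xᵢ − x̄)² = 521.2000 ⇒ m₂ = 521.2000/5 = 104.24000
Σ(xᵢ − x̄)³ = 6883.9200 ⇒ m₃ = 6883.9200/5 = 1376.78400
m₂^(3/2) = 104.24000^(1.5) = 1064.26947
g1 = m₃ / m₂^(3/2) = 1376.78400 / 1064.26947 ≈ 1.294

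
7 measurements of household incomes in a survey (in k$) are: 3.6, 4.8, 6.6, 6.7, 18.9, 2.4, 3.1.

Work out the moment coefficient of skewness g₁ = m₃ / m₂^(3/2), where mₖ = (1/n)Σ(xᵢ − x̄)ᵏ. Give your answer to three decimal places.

x̄ = (3.6 + 4.8 + 6.6 + 6.7 + 18.9 + 2.4 + 3.1) / 7 = 6.5857
deviations (xᵢ − x̄): -2.9857, -1.7857, 0.0143, 0.1143, 12.3143, -4.1857, -3.4857
Σ(xᵢ − x̄)² = 193.4286 ⇒ m₂ = 193.4286/7 = 27.63265
Σ(xᵢ − x̄)³ = 1719.3628 ⇒ m₃ = 1719.3628/7 = 245.62326
m₂^(3/2) = 27.63265^(1.5) = 145.25593
g₁ = m₃ / m₂^(3/2) = 245.62326 / 145.25593 ≈ 1.691

1.691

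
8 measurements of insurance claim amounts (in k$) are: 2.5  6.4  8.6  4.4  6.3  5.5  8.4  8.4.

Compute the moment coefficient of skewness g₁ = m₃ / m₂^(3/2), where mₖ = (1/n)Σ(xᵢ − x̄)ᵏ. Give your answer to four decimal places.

-0.4934

x̄ = (2.5 + 6.4 + 8.6 + 4.4 + 6.3 + 5.5 + 8.4 + 8.4) / 8 = 6.3125
deviations (xᵢ − x̄): -3.8125, 0.0875, 2.2875, -1.9125, -0.0125, -0.8125, 2.0875, 2.0875
Σ(xᵢ − x̄)² = 32.8088 ⇒ m₂ = 32.8088/8 = 4.10109
Σ(xᵢ − x̄)³ = -32.7833 ⇒ m₃ = -32.7833/8 = -4.09792
m₂^(3/2) = 4.10109^(1.5) = 8.30519
g₁ = m₃ / m₂^(3/2) = -4.09792 / 8.30519 ≈ -0.4934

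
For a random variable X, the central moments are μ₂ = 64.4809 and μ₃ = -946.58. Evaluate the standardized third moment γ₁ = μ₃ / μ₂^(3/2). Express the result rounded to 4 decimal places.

σ = √μ₂ = √64.4809 = 8.03000
σ³ = μ₂^(3/2) = 517.78163
γ₁ = μ₃/σ³ = -946.58 / 517.78163 ≈ -1.8281

-1.8281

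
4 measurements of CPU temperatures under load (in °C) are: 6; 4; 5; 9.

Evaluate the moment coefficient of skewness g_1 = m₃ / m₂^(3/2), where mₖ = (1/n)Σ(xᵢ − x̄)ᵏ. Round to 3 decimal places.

x̄ = (6 + 4 + 5 + 9) / 4 = 6.0000
deviations (xᵢ − x̄): 0.0000, -2.0000, -1.0000, 3.0000
Σ(xᵢ − x̄)² = 14.0000 ⇒ m₂ = 14.0000/4 = 3.50000
Σ(xᵢ − x̄)³ = 18.0000 ⇒ m₃ = 18.0000/4 = 4.50000
m₂^(3/2) = 3.50000^(1.5) = 6.54790
g_1 = m₃ / m₂^(3/2) = 4.50000 / 6.54790 ≈ 0.687

0.687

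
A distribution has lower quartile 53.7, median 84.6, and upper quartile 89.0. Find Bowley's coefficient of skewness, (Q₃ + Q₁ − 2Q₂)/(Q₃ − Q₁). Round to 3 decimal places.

-0.751

numerator: Q₃ + Q₁ − 2Q₂ = 89.0 + 53.7 − 2×84.6 = -26.5000
denominator: Q₃ − Q₁ = 89.0 − 53.7 = 35.3000
Bowley skewness = -26.5000 / 35.3000 ≈ -0.751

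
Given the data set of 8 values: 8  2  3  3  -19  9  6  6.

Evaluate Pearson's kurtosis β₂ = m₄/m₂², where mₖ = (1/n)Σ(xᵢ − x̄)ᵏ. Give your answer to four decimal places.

5.3022

x̄ = 2.2500
Σ(xᵢ − x̄)² = 559.5000 ⇒ m₂ = 69.93750
Σ(xᵢ − x̄)⁴ = 207473.9063 ⇒ m₄ = 25934.23828
m₂² = 4891.25391
β₂ = m₄/m₂² = 25934.23828 / 4891.25391 ≈ 5.3022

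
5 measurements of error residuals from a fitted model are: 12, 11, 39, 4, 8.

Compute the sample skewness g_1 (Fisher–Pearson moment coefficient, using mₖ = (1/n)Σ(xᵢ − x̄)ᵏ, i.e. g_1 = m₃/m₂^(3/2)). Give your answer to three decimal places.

x̄ = (12 + 11 + 39 + 4 + 8) / 5 = 14.8000
deviations (xᵢ − x̄): -2.8000, -3.8000, 24.2000, -10.8000, -6.8000
Σ(xᵢ − x̄)² = 770.8000 ⇒ m₂ = 770.8000/5 = 154.16000
Σ(xᵢ − x̄)³ = 12521.5200 ⇒ m₃ = 12521.5200/5 = 2504.30400
m₂^(3/2) = 154.16000^(1.5) = 1914.06884
g_1 = m₃ / m₂^(3/2) = 2504.30400 / 1914.06884 ≈ 1.308

1.308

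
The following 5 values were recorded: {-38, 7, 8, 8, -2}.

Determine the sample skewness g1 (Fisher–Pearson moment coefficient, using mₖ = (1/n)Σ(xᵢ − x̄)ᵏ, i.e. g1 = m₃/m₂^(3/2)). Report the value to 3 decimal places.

-1.345

x̄ = (-38 + 7 + 8 + 8 - 2) / 5 = -3.4000
deviations (xᵢ − x̄): -34.6000, 10.4000, 11.4000, 11.4000, 1.4000
Σ(xᵢ − x̄)² = 1567.2000 ⇒ m₂ = 1567.2000/5 = 313.44000
Σ(xᵢ − x̄)³ = -37331.0400 ⇒ m₃ = -37331.0400/5 = -7466.20800
m₂^(3/2) = 313.44000^(1.5) = 5549.21598
g1 = m₃ / m₂^(3/2) = -7466.20800 / 5549.21598 ≈ -1.345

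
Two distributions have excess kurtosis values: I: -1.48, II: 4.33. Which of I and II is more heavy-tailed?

Higher excess kurtosis ⇒ heavier tails relative to the normal distribution.
-1.48 vs 4.33: the larger is 4.33, so II has heavier tails. (II is leptokurtic — heavier-than-normal tails; the other is platykurtic.)

II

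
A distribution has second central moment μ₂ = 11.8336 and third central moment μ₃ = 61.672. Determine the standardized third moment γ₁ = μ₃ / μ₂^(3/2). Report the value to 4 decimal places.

σ = √μ₂ = √11.8336 = 3.44000
σ³ = μ₂^(3/2) = 40.70758
γ₁ = μ₃/σ³ = 61.672 / 40.70758 ≈ 1.5150

1.5150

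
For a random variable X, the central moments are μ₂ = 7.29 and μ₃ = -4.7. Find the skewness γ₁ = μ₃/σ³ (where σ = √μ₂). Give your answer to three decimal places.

σ = √μ₂ = √7.29 = 2.70000
σ³ = μ₂^(3/2) = 19.68300
γ₁ = μ₃/σ³ = -4.7 / 19.68300 ≈ -0.239

-0.239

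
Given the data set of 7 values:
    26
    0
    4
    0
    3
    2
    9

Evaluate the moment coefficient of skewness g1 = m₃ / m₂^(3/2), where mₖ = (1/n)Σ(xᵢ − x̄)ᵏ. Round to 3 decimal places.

x̄ = (26 + 0 + 4 + 0 + 3 + 2 + 9) / 7 = 6.2857
deviations (xᵢ − x̄): 19.7143, -6.2857, -2.2857, -6.2857, -3.2857, -4.2857, 2.7143
Σ(xᵢ − x̄)² = 509.4286 ⇒ m₂ = 509.4286/7 = 72.77551
Σ(xᵢ − x̄)³ = 7059.1837 ⇒ m₃ = 7059.1837/7 = 1008.45481
m₂^(3/2) = 72.77551^(1.5) = 620.83742
g1 = m₃ / m₂^(3/2) = 1008.45481 / 620.83742 ≈ 1.624

1.624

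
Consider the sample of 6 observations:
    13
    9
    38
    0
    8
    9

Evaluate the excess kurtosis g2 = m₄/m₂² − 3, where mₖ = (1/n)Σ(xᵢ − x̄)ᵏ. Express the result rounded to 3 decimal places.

x̄ = 12.8333
Σ(xᵢ − x̄)² = 850.8333 ⇒ m₂ = 141.80556
Σ(xᵢ − x̄)⁴ = 429248.1528 ⇒ m₄ = 71541.35880
m₂² = 20108.81559
g2 = m₄/m₂² − 3 = 3.55771 − 3 ≈ 0.558

0.558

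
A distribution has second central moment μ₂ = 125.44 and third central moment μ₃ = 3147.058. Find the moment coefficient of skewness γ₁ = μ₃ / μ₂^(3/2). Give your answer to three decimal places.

2.240

σ = √μ₂ = √125.44 = 11.20000
σ³ = μ₂^(3/2) = 1404.92800
γ₁ = μ₃/σ³ = 3147.058 / 1404.92800 ≈ 2.240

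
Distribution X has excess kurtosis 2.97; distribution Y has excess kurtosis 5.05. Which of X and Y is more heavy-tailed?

Higher excess kurtosis ⇒ heavier tails relative to the normal distribution.
2.97 vs 5.05: the larger is 5.05, so Y has heavier tails.

Y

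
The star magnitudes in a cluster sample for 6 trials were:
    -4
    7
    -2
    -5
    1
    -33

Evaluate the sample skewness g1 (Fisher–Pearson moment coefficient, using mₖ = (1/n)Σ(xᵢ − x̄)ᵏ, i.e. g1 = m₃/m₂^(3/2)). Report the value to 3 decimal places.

-1.388

x̄ = (-4 + 7 - 2 - 5 + 1 - 33) / 6 = -6.0000
deviations (xᵢ − x̄): 2.0000, 13.0000, 4.0000, 1.0000, 7.0000, -27.0000
Σ(xᵢ − x̄)² = 968.0000 ⇒ m₂ = 968.0000/6 = 161.33333
Σ(xᵢ − x̄)³ = -17070.0000 ⇒ m₃ = -17070.0000/6 = -2845.00000
m₂^(3/2) = 161.33333^(1.5) = 2049.20856
g1 = m₃ / m₂^(3/2) = -2845.00000 / 2049.20856 ≈ -1.388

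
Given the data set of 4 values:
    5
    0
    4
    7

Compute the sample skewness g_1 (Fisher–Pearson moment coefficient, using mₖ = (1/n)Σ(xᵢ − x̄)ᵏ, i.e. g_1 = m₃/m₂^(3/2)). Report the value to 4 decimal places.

-0.5431

x̄ = (5 + 0 + 4 + 7) / 4 = 4.0000
deviations (xᵢ − x̄): 1.0000, -4.0000, 0.0000, 3.0000
Σ(xᵢ − x̄)² = 26.0000 ⇒ m₂ = 26.0000/4 = 6.50000
Σ(xᵢ − x̄)³ = -36.0000 ⇒ m₃ = -36.0000/4 = -9.00000
m₂^(3/2) = 6.50000^(1.5) = 16.57181
g_1 = m₃ / m₂^(3/2) = -9.00000 / 16.57181 ≈ -0.5431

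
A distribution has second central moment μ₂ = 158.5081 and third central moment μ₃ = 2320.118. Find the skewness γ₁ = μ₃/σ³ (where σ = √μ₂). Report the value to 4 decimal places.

σ = √μ₂ = √158.5081 = 12.59000
σ³ = μ₂^(3/2) = 1995.61698
γ₁ = μ₃/σ³ = 2320.118 / 1995.61698 ≈ 1.1626

1.1626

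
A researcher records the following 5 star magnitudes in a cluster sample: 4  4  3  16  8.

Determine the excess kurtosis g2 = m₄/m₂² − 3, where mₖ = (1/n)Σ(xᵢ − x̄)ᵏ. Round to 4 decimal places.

x̄ = 7.0000
Σ(xᵢ − x̄)² = 116.0000 ⇒ m₂ = 23.20000
Σ(xᵢ − x̄)⁴ = 6980.0000 ⇒ m₄ = 1396.00000
m₂² = 538.24000
g2 = m₄/m₂² − 3 = 2.59364 − 3 ≈ -0.4064

-0.4064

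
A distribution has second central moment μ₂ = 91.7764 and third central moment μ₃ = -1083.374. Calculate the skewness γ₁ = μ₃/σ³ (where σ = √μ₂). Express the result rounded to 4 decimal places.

-1.2322

σ = √μ₂ = √91.7764 = 9.58000
σ³ = μ₂^(3/2) = 879.21791
γ₁ = μ₃/σ³ = -1083.374 / 879.21791 ≈ -1.2322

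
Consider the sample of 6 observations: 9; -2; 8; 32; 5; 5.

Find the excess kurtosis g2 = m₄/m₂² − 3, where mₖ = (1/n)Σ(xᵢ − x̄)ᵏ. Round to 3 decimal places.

x̄ = 9.5000
Σ(xᵢ − x̄)² = 681.5000 ⇒ m₂ = 113.58333
Σ(xᵢ − x̄)⁴ = 274604.3750 ⇒ m₄ = 45767.39583
m₂² = 12901.17361
g2 = m₄/m₂² − 3 = 3.54754 − 3 ≈ 0.548

0.548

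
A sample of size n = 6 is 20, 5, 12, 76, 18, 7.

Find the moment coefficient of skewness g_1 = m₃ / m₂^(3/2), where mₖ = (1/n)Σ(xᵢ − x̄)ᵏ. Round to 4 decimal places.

1.5960

x̄ = (20 + 5 + 12 + 76 + 18 + 7) / 6 = 23.0000
deviations (xᵢ − x̄): -3.0000, -18.0000, -11.0000, 53.0000, -5.0000, -16.0000
Σ(xᵢ − x̄)² = 3544.0000 ⇒ m₂ = 3544.0000/6 = 590.66667
Σ(xᵢ − x̄)³ = 137466.0000 ⇒ m₃ = 137466.0000/6 = 22911.00000
m₂^(3/2) = 590.66667^(1.5) = 14355.34698
g_1 = m₃ / m₂^(3/2) = 22911.00000 / 14355.34698 ≈ 1.5960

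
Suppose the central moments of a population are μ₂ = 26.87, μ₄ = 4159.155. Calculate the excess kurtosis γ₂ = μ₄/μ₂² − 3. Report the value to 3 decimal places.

μ₂² = 26.87² = 721.99690
μ₄/μ₂² = 4159.155 / 721.99690 = 5.76063
γ₂ = 5.76063 − 3 ≈ 2.761

2.761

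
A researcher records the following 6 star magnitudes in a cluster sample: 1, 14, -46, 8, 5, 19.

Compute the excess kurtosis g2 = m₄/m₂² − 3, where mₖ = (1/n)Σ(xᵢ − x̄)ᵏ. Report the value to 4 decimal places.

0.7018

x̄ = 0.1667
Σ(xᵢ − x̄)² = 2762.8333 ⇒ m₂ = 460.47222
Σ(xᵢ − x̄)⁴ = 4709438.8194 ⇒ m₄ = 784906.46991
m₂² = 212034.66744
g2 = m₄/m₂² − 3 = 3.70178 − 3 ≈ 0.7018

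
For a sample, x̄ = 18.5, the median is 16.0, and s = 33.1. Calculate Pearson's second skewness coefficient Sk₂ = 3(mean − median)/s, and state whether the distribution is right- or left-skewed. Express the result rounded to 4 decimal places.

0.2266, right-skewed

Sk₂ = 3(18.5 − 16.0) / 33.1 = 3 × 2.5000 / 33.1
    = 7.5000 / 33.1 ≈ 0.2266
Sk₂ > 0 ⇒ mean > median ⇒ right-skewed (positive skew).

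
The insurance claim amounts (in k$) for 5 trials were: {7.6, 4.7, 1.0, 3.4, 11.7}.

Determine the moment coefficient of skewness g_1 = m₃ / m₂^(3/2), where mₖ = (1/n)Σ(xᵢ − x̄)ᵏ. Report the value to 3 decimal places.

x̄ = (7.6 + 4.7 + 1.0 + 3.4 + 11.7) / 5 = 5.6800
deviations (xᵢ − x̄): 1.9200, -0.9800, -4.6800, -2.2800, 6.0200
Σ(xᵢ − x̄)² = 67.9880 ⇒ m₂ = 67.9880/5 = 13.59760
Σ(xᵢ − x̄)³ = 109.9483 ⇒ m₃ = 109.9483/5 = 21.98966
m₂^(3/2) = 13.59760^(1.5) = 50.14105
g_1 = m₃ / m₂^(3/2) = 21.98966 / 50.14105 ≈ 0.439

0.439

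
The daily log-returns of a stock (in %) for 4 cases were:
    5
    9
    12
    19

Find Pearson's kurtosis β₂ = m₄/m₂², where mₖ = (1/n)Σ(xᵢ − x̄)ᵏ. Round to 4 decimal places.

1.8808

x̄ = 11.2500
Σ(xᵢ − x̄)² = 104.7500 ⇒ m₂ = 26.18750
Σ(xᵢ − x̄)⁴ = 5159.3281 ⇒ m₄ = 1289.83203
m₂² = 685.78516
β₂ = m₄/m₂² = 1289.83203 / 685.78516 ≈ 1.8808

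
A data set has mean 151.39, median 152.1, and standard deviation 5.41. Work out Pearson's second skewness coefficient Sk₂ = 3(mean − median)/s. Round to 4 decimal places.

Sk₂ = 3(151.39 − 152.1) / 5.41 = 3 × -0.7100 / 5.41
    = -2.1300 / 5.41 ≈ -0.3937

-0.3937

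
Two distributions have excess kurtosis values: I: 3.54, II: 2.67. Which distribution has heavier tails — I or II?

I

Higher excess kurtosis ⇒ heavier tails relative to the normal distribution.
3.54 vs 2.67: the larger is 3.54, so I has heavier tails.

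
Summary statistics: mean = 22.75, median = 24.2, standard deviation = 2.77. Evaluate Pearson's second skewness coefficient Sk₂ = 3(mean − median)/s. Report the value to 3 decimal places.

Sk₂ = 3(22.75 − 24.2) / 2.77 = 3 × -1.4500 / 2.77
    = -4.3500 / 2.77 ≈ -1.570

-1.570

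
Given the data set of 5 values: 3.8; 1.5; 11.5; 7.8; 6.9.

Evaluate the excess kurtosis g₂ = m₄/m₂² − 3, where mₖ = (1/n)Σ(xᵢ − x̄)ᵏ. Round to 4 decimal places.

x̄ = 6.3000
Σ(xᵢ − x̄)² = 58.9400 ⇒ m₂ = 11.78800
Σ(xᵢ − x̄)⁴ = 1306.2578 ⇒ m₄ = 261.25156
m₂² = 138.95694
g₂ = m₄/m₂² − 3 = 1.88009 − 3 ≈ -1.1199

-1.1199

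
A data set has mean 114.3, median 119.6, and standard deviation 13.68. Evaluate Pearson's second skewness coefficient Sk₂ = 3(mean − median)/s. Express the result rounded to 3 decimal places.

-1.162

Sk₂ = 3(114.3 − 119.6) / 13.68 = 3 × -5.3000 / 13.68
    = -15.9000 / 13.68 ≈ -1.162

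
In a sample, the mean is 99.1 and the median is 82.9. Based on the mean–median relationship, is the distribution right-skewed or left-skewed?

right-skewed

mean − median = 99.1 − 82.9 = 16.2
mean > median ⇒ the longer tail is on the right ⇒ right-skewed (positively skewed).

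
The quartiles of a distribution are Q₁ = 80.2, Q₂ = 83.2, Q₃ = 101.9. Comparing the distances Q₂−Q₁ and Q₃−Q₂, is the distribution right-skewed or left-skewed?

right-skewed

Q₂ − Q₁ = 3.0;  Q₃ − Q₂ = 18.7
Q₃ − Q₂ > Q₂ − Q₁ ⇒ the upper half is more spread out ⇒ right-skewed.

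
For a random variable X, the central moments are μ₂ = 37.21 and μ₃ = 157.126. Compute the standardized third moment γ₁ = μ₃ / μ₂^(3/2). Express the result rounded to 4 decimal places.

σ = √μ₂ = √37.21 = 6.10000
σ³ = μ₂^(3/2) = 226.98100
γ₁ = μ₃/σ³ = 157.126 / 226.98100 ≈ 0.6922

0.6922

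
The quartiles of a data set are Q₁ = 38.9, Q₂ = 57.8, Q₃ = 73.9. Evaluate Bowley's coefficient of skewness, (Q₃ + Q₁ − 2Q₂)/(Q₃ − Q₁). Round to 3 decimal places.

-0.080

numerator: Q₃ + Q₁ − 2Q₂ = 73.9 + 38.9 − 2×57.8 = -2.8000
denominator: Q₃ − Q₁ = 73.9 − 38.9 = 35.0000
Bowley skewness = -2.8000 / 35.0000 ≈ -0.080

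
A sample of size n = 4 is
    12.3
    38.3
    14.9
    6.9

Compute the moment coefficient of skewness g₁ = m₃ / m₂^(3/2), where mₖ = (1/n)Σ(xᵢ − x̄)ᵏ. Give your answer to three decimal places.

0.953

x̄ = (12.3 + 38.3 + 14.9 + 6.9) / 4 = 18.1000
deviations (xᵢ − x̄): -5.8000, 20.2000, -3.2000, -11.2000
Σ(xᵢ − x̄)² = 577.3600 ⇒ m₂ = 577.3600/4 = 144.34000
Σ(xᵢ − x̄)³ = 6609.6000 ⇒ m₃ = 6609.6000/4 = 1652.40000
m₂^(3/2) = 144.34000^(1.5) = 1734.12361
g₁ = m₃ / m₂^(3/2) = 1652.40000 / 1734.12361 ≈ 0.953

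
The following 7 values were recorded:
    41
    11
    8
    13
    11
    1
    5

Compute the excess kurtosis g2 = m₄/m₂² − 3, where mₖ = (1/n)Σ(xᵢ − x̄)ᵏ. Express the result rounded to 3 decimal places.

1.342

x̄ = 12.8571
Σ(xᵢ − x̄)² = 1024.8571 ⇒ m₂ = 146.40816
Σ(xᵢ − x̄)⁴ = 651453.9300 ⇒ m₄ = 93064.84715
m₂² = 21435.35027
g2 = m₄/m₂² − 3 = 4.34165 − 3 ≈ 1.342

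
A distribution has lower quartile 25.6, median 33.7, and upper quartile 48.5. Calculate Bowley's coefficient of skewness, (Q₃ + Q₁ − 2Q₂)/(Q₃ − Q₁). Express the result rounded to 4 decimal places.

numerator: Q₃ + Q₁ − 2Q₂ = 48.5 + 25.6 − 2×33.7 = 6.7000
denominator: Q₃ − Q₁ = 48.5 − 25.6 = 22.9000
Bowley skewness = 6.7000 / 22.9000 ≈ 0.2926

0.2926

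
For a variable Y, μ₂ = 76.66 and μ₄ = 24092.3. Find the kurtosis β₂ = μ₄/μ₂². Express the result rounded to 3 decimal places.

4.100

μ₂² = 76.66² = 5876.75560
μ₄/μ₂² = 24092.3 / 5876.75560 = 4.09959
β₂ ≈ 4.100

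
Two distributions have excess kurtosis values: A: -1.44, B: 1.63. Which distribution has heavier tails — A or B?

Higher excess kurtosis ⇒ heavier tails relative to the normal distribution.
-1.44 vs 1.63: the larger is 1.63, so B has heavier tails. (B is leptokurtic — heavier-than-normal tails; the other is platykurtic.)

B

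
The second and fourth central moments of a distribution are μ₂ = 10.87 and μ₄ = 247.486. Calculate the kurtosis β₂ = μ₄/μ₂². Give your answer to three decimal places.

μ₂² = 10.87² = 118.15690
μ₄/μ₂² = 247.486 / 118.15690 = 2.09455
β₂ ≈ 2.095

2.095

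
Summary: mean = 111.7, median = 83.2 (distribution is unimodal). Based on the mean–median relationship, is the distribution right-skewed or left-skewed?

mean − median = 111.7 − 83.2 = 28.5
mean > median ⇒ the longer tail is on the right ⇒ right-skewed (positively skewed).

right-skewed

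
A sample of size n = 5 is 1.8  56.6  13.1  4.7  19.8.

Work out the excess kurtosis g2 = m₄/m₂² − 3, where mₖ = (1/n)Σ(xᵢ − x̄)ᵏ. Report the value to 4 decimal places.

-0.2450

x̄ = 19.2000
Σ(xᵢ − x̄)² = 1949.3400 ⇒ m₂ = 389.86800
Σ(xᵢ − x̄)⁴ = 2093782.9314 ⇒ m₄ = 418756.58628
m₂² = 151997.05742
g2 = m₄/m₂² − 3 = 2.75503 − 3 ≈ -0.2450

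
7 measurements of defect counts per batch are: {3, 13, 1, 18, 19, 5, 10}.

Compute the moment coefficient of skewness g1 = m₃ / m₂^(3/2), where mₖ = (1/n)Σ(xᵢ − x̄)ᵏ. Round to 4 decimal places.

x̄ = (3 + 13 + 1 + 18 + 19 + 5 + 10) / 7 = 9.8571
deviations (xᵢ − x̄): -6.8571, 3.1429, -8.8571, 8.1429, 9.1429, -4.8571, 0.1429
Σ(xᵢ − x̄)² = 308.8571 ⇒ m₂ = 308.8571/7 = 44.12245
Σ(xᵢ − x̄)³ = 203.3878 ⇒ m₃ = 203.3878/7 = 29.05539
m₂^(3/2) = 44.12245^(1.5) = 293.08218
g1 = m₃ / m₂^(3/2) = 29.05539 / 293.08218 ≈ 0.0991

0.0991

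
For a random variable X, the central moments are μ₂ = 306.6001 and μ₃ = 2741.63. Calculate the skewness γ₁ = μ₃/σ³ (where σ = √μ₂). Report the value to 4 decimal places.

0.5107

σ = √μ₂ = √306.6001 = 17.51000
σ³ = μ₂^(3/2) = 5368.56775
γ₁ = μ₃/σ³ = 2741.63 / 5368.56775 ≈ 0.5107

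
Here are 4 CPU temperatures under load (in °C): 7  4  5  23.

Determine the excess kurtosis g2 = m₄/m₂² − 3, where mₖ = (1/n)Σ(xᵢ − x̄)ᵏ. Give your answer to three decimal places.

x̄ = 9.7500
Σ(xᵢ − x̄)² = 238.7500 ⇒ m₂ = 59.68750
Σ(xᵢ − x̄)⁴ = 32481.5781 ⇒ m₄ = 8120.39453
m₂² = 3562.59766
g2 = m₄/m₂² − 3 = 2.27935 − 3 ≈ -0.721

-0.721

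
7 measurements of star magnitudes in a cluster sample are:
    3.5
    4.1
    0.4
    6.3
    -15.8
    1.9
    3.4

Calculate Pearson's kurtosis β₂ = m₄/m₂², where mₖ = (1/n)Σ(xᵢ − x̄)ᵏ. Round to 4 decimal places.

4.6292

x̄ = 0.5429
Σ(xᵢ − x̄)² = 331.6571 ⇒ m₂ = 47.37959
Σ(xᵢ − x̄)⁴ = 72741.7002 ⇒ m₄ = 10391.67146
m₂² = 2244.82572
β₂ = m₄/m₂² = 10391.67146 / 2244.82572 ≈ 4.6292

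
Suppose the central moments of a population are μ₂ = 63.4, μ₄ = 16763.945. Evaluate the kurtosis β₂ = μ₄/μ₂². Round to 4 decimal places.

4.1706

μ₂² = 63.4² = 4019.56000
μ₄/μ₂² = 16763.945 / 4019.56000 = 4.17059
β₂ ≈ 4.1706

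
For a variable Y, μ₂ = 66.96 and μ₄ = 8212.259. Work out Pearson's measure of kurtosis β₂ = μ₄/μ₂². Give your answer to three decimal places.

1.832

μ₂² = 66.96² = 4483.64160
μ₄/μ₂² = 8212.259 / 4483.64160 = 1.83160
β₂ ≈ 1.832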